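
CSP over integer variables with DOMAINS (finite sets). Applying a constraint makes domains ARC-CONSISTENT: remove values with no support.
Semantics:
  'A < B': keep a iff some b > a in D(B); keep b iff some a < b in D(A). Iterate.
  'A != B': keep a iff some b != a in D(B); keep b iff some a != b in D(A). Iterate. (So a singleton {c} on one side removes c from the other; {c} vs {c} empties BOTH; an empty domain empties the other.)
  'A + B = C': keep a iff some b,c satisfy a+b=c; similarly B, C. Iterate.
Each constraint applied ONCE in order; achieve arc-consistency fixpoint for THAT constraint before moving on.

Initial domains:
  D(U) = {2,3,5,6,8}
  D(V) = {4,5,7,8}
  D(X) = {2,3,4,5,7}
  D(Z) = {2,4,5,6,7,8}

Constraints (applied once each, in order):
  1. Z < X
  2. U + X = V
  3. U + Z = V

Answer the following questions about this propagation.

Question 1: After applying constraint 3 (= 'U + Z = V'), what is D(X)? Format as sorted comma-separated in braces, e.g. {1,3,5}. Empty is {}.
Constraint 1 (Z < X) on D(Z)={2,4,5,6,7,8} D(X)={2,3,4,5,7}: Z {2,4,5,6,7,8}->{2,4,5,6}; X {2,3,4,5,7}->{3,4,5,7}
Constraint 2 (U + X = V) on D(U)={2,3,5,6,8} D(X)={3,4,5,7} D(V)={4,5,7,8}: U {2,3,5,6,8}->{2,3,5}; X {3,4,5,7}->{3,4,5}; V {4,5,7,8}->{5,7,8}
Constraint 3 (U + Z = V) on D(U)={2,3,5} D(Z)={2,4,5,6} D(V)={5,7,8}: no change
So after constraint 3: D(X) = {3,4,5}

Answer: {3,4,5}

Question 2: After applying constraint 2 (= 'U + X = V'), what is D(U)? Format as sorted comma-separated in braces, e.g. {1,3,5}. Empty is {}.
Answer: {2,3,5}

Derivation:
Constraint 1 (Z < X) on D(Z)={2,4,5,6,7,8} D(X)={2,3,4,5,7}: Z {2,4,5,6,7,8}->{2,4,5,6}; X {2,3,4,5,7}->{3,4,5,7}
Constraint 2 (U + X = V) on D(U)={2,3,5,6,8} D(X)={3,4,5,7} D(V)={4,5,7,8}: U {2,3,5,6,8}->{2,3,5}; X {3,4,5,7}->{3,4,5}; V {4,5,7,8}->{5,7,8}
So after constraint 2: D(U) = {2,3,5}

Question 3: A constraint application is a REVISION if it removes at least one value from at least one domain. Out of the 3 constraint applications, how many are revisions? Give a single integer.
Answer: 2

Derivation:
Constraint 1 (Z < X) on D(Z)={2,4,5,6,7,8} D(X)={2,3,4,5,7}: Z {2,4,5,6,7,8}->{2,4,5,6}; X {2,3,4,5,7}->{3,4,5,7} => REVISION
Constraint 2 (U + X = V) on D(U)={2,3,5,6,8} D(X)={3,4,5,7} D(V)={4,5,7,8}: U {2,3,5,6,8}->{2,3,5}; X {3,4,5,7}->{3,4,5}; V {4,5,7,8}->{5,7,8} => REVISION
Constraint 3 (U + Z = V) on D(U)={2,3,5} D(Z)={2,4,5,6} D(V)={5,7,8}: no change => not a revision
Total revisions = 2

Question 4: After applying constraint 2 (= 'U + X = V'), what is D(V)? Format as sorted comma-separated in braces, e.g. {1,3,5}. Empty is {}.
Constraint 1 (Z < X) on D(Z)={2,4,5,6,7,8} D(X)={2,3,4,5,7}: Z {2,4,5,6,7,8}->{2,4,5,6}; X {2,3,4,5,7}->{3,4,5,7}
Constraint 2 (U + X = V) on D(U)={2,3,5,6,8} D(X)={3,4,5,7} D(V)={4,5,7,8}: U {2,3,5,6,8}->{2,3,5}; X {3,4,5,7}->{3,4,5}; V {4,5,7,8}->{5,7,8}
So after constraint 2: D(V) = {5,7,8}

Answer: {5,7,8}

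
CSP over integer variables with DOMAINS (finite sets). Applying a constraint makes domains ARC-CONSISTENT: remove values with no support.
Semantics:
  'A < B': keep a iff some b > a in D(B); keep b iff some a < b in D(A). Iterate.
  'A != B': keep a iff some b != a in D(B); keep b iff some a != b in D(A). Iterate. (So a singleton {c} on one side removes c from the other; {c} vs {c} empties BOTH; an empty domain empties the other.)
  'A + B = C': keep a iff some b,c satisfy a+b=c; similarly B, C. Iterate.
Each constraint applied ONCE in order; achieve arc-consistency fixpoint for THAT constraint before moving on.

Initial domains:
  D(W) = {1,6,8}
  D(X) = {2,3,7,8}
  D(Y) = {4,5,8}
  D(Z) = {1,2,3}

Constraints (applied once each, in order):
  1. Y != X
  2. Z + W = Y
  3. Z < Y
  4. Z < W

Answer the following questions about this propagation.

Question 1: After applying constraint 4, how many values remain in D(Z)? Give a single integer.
Answer: 2

Derivation:
Constraint 1 (Y != X) on D(Y)={4,5,8} D(X)={2,3,7,8}: no change
Constraint 2 (Z + W = Y) on D(Z)={1,2,3} D(W)={1,6,8} D(Y)={4,5,8}: Z {1,2,3}->{2,3}; W {1,6,8}->{1,6}; Y {4,5,8}->{4,8}
Constraint 3 (Z < Y) on D(Z)={2,3} D(Y)={4,8}: no change
Constraint 4 (Z < W) on D(Z)={2,3} D(W)={1,6}: W {1,6}->{6}
So after constraint 4: D(Z)={2,3}, size = 2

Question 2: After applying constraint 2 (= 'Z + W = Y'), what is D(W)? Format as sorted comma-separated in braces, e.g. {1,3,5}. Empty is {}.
Answer: {1,6}

Derivation:
Constraint 1 (Y != X) on D(Y)={4,5,8} D(X)={2,3,7,8}: no change
Constraint 2 (Z + W = Y) on D(Z)={1,2,3} D(W)={1,6,8} D(Y)={4,5,8}: Z {1,2,3}->{2,3}; W {1,6,8}->{1,6}; Y {4,5,8}->{4,8}
So after constraint 2: D(W) = {1,6}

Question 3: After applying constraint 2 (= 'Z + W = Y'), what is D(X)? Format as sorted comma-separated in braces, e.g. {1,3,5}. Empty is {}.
Answer: {2,3,7,8}

Derivation:
Constraint 1 (Y != X) on D(Y)={4,5,8} D(X)={2,3,7,8}: no change
Constraint 2 (Z + W = Y) on D(Z)={1,2,3} D(W)={1,6,8} D(Y)={4,5,8}: Z {1,2,3}->{2,3}; W {1,6,8}->{1,6}; Y {4,5,8}->{4,8}
So after constraint 2: D(X) = {2,3,7,8}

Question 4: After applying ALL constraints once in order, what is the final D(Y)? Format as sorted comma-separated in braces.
Answer: {4,8}

Derivation:
Constraint 1 (Y != X) on D(Y)={4,5,8} D(X)={2,3,7,8}: no change
Constraint 2 (Z + W = Y) on D(Z)={1,2,3} D(W)={1,6,8} D(Y)={4,5,8}: Z {1,2,3}->{2,3}; W {1,6,8}->{1,6}; Y {4,5,8}->{4,8}
Constraint 3 (Z < Y) on D(Z)={2,3} D(Y)={4,8}: no change
Constraint 4 (Z < W) on D(Z)={2,3} D(W)={1,6}: W {1,6}->{6}
So after all 4 constraints: D(Y) = {4,8}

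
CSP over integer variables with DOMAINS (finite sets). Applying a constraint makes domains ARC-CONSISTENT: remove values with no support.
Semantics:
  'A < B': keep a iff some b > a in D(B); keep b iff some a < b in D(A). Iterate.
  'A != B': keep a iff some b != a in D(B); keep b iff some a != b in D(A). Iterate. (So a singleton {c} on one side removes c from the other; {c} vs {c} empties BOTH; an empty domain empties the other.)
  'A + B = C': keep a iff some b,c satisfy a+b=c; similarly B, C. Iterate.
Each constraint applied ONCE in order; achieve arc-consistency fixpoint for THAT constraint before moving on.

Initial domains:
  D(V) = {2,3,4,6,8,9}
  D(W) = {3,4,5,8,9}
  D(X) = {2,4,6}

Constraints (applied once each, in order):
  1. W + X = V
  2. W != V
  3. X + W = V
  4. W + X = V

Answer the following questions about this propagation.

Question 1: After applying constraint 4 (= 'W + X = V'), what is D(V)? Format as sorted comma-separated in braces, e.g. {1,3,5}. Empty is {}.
Answer: {6,8,9}

Derivation:
Constraint 1 (W + X = V) on D(W)={3,4,5,8,9} D(X)={2,4,6} D(V)={2,3,4,6,8,9}: W {3,4,5,8,9}->{3,4,5}; V {2,3,4,6,8,9}->{6,8,9}
Constraint 2 (W != V) on D(W)={3,4,5} D(V)={6,8,9}: no change
Constraint 3 (X + W = V) on D(X)={2,4,6} D(W)={3,4,5} D(V)={6,8,9}: no change
Constraint 4 (W + X = V) on D(W)={3,4,5} D(X)={2,4,6} D(V)={6,8,9}: no change
So after constraint 4: D(V) = {6,8,9}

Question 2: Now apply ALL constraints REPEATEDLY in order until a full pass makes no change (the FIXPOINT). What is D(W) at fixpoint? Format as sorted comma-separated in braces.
Answer: {3,4,5}

Derivation:
pass 0 (initial): D(W)={3,4,5,8,9}
pass 1: V {2,3,4,6,8,9}->{6,8,9}; W {3,4,5,8,9}->{3,4,5}
pass 2: no change
Fixpoint after 2 passes: D(W) = {3,4,5}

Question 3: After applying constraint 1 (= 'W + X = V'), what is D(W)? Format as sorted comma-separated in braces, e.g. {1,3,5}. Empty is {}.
Answer: {3,4,5}

Derivation:
Constraint 1 (W + X = V) on D(W)={3,4,5,8,9} D(X)={2,4,6} D(V)={2,3,4,6,8,9}: W {3,4,5,8,9}->{3,4,5}; V {2,3,4,6,8,9}->{6,8,9}
So after constraint 1: D(W) = {3,4,5}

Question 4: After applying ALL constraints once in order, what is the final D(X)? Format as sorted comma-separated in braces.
Constraint 1 (W + X = V) on D(W)={3,4,5,8,9} D(X)={2,4,6} D(V)={2,3,4,6,8,9}: W {3,4,5,8,9}->{3,4,5}; V {2,3,4,6,8,9}->{6,8,9}
Constraint 2 (W != V) on D(W)={3,4,5} D(V)={6,8,9}: no change
Constraint 3 (X + W = V) on D(X)={2,4,6} D(W)={3,4,5} D(V)={6,8,9}: no change
Constraint 4 (W + X = V) on D(W)={3,4,5} D(X)={2,4,6} D(V)={6,8,9}: no change
So after all 4 constraints: D(X) = {2,4,6}

Answer: {2,4,6}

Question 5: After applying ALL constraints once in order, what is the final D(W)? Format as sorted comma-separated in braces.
Answer: {3,4,5}

Derivation:
Constraint 1 (W + X = V) on D(W)={3,4,5,8,9} D(X)={2,4,6} D(V)={2,3,4,6,8,9}: W {3,4,5,8,9}->{3,4,5}; V {2,3,4,6,8,9}->{6,8,9}
Constraint 2 (W != V) on D(W)={3,4,5} D(V)={6,8,9}: no change
Constraint 3 (X + W = V) on D(X)={2,4,6} D(W)={3,4,5} D(V)={6,8,9}: no change
Constraint 4 (W + X = V) on D(W)={3,4,5} D(X)={2,4,6} D(V)={6,8,9}: no change
So after all 4 constraints: D(W) = {3,4,5}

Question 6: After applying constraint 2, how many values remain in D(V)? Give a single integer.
Constraint 1 (W + X = V) on D(W)={3,4,5,8,9} D(X)={2,4,6} D(V)={2,3,4,6,8,9}: W {3,4,5,8,9}->{3,4,5}; V {2,3,4,6,8,9}->{6,8,9}
Constraint 2 (W != V) on D(W)={3,4,5} D(V)={6,8,9}: no change
So after constraint 2: D(V)={6,8,9}, size = 3

Answer: 3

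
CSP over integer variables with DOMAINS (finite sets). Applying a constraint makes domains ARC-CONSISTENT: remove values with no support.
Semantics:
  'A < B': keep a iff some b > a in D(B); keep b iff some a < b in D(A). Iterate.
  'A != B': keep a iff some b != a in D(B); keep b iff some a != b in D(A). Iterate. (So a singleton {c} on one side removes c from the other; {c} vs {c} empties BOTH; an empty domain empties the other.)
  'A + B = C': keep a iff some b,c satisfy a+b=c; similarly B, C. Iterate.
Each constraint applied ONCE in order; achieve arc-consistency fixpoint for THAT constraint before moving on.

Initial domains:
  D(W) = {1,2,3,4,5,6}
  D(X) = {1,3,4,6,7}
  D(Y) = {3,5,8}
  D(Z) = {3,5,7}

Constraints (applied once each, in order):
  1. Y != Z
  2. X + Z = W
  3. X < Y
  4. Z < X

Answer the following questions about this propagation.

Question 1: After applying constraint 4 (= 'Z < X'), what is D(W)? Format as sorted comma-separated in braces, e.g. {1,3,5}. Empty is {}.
Answer: {4,6}

Derivation:
Constraint 1 (Y != Z) on D(Y)={3,5,8} D(Z)={3,5,7}: no change
Constraint 2 (X + Z = W) on D(X)={1,3,4,6,7} D(Z)={3,5,7} D(W)={1,2,3,4,5,6}: X {1,3,4,6,7}->{1,3}; Z {3,5,7}->{3,5}; W {1,2,3,4,5,6}->{4,6}
Constraint 3 (X < Y) on D(X)={1,3} D(Y)={3,5,8}: no change
Constraint 4 (Z < X) on D(Z)={3,5} D(X)={1,3}: Z {3,5}->{}; X {1,3}->{}
So after constraint 4: D(W) = {4,6}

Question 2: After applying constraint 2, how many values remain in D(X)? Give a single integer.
Constraint 1 (Y != Z) on D(Y)={3,5,8} D(Z)={3,5,7}: no change
Constraint 2 (X + Z = W) on D(X)={1,3,4,6,7} D(Z)={3,5,7} D(W)={1,2,3,4,5,6}: X {1,3,4,6,7}->{1,3}; Z {3,5,7}->{3,5}; W {1,2,3,4,5,6}->{4,6}
So after constraint 2: D(X)={1,3}, size = 2

Answer: 2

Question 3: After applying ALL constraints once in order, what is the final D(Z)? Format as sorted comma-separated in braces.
Constraint 1 (Y != Z) on D(Y)={3,5,8} D(Z)={3,5,7}: no change
Constraint 2 (X + Z = W) on D(X)={1,3,4,6,7} D(Z)={3,5,7} D(W)={1,2,3,4,5,6}: X {1,3,4,6,7}->{1,3}; Z {3,5,7}->{3,5}; W {1,2,3,4,5,6}->{4,6}
Constraint 3 (X < Y) on D(X)={1,3} D(Y)={3,5,8}: no change
Constraint 4 (Z < X) on D(Z)={3,5} D(X)={1,3}: Z {3,5}->{}; X {1,3}->{}
So after all 4 constraints: D(Z) = {}

Answer: {}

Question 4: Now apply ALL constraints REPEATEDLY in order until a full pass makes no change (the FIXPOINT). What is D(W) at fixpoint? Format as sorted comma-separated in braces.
pass 0 (initial): D(W)={1,2,3,4,5,6}
pass 1: W {1,2,3,4,5,6}->{4,6}; X {1,3,4,6,7}->{}; Z {3,5,7}->{}
pass 2: W {4,6}->{}; Y {3,5,8}->{}
pass 3: no change
Fixpoint after 3 passes: D(W) = {}

Answer: {}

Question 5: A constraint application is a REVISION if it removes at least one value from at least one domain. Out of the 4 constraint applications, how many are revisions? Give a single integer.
Constraint 1 (Y != Z) on D(Y)={3,5,8} D(Z)={3,5,7}: no change => not a revision
Constraint 2 (X + Z = W) on D(X)={1,3,4,6,7} D(Z)={3,5,7} D(W)={1,2,3,4,5,6}: X {1,3,4,6,7}->{1,3}; Z {3,5,7}->{3,5}; W {1,2,3,4,5,6}->{4,6} => REVISION
Constraint 3 (X < Y) on D(X)={1,3} D(Y)={3,5,8}: no change => not a revision
Constraint 4 (Z < X) on D(Z)={3,5} D(X)={1,3}: Z {3,5}->{}; X {1,3}->{} => REVISION
Total revisions = 2

Answer: 2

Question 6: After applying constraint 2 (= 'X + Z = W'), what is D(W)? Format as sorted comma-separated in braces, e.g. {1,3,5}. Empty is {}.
Answer: {4,6}

Derivation:
Constraint 1 (Y != Z) on D(Y)={3,5,8} D(Z)={3,5,7}: no change
Constraint 2 (X + Z = W) on D(X)={1,3,4,6,7} D(Z)={3,5,7} D(W)={1,2,3,4,5,6}: X {1,3,4,6,7}->{1,3}; Z {3,5,7}->{3,5}; W {1,2,3,4,5,6}->{4,6}
So after constraint 2: D(W) = {4,6}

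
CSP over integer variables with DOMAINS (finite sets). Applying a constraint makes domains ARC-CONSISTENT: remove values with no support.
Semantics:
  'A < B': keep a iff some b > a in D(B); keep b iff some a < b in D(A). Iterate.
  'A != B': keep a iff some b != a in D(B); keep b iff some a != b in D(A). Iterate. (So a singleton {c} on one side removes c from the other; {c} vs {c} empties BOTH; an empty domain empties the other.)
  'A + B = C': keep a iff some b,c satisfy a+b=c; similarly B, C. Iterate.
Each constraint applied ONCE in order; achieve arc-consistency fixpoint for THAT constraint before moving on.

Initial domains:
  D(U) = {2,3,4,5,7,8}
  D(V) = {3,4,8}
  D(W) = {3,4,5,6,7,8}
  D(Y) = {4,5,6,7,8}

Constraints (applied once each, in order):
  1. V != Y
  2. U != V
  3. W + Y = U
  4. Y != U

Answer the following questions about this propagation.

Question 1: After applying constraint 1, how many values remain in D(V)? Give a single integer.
Constraint 1 (V != Y) on D(V)={3,4,8} D(Y)={4,5,6,7,8}: no change
So after constraint 1: D(V)={3,4,8}, size = 3

Answer: 3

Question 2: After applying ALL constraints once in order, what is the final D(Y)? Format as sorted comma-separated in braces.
Constraint 1 (V != Y) on D(V)={3,4,8} D(Y)={4,5,6,7,8}: no change
Constraint 2 (U != V) on D(U)={2,3,4,5,7,8} D(V)={3,4,8}: no change
Constraint 3 (W + Y = U) on D(W)={3,4,5,6,7,8} D(Y)={4,5,6,7,8} D(U)={2,3,4,5,7,8}: W {3,4,5,6,7,8}->{3,4}; Y {4,5,6,7,8}->{4,5}; U {2,3,4,5,7,8}->{7,8}
Constraint 4 (Y != U) on D(Y)={4,5} D(U)={7,8}: no change
So after all 4 constraints: D(Y) = {4,5}

Answer: {4,5}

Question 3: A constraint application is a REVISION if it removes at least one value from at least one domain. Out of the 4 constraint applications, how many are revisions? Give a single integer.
Answer: 1

Derivation:
Constraint 1 (V != Y) on D(V)={3,4,8} D(Y)={4,5,6,7,8}: no change => not a revision
Constraint 2 (U != V) on D(U)={2,3,4,5,7,8} D(V)={3,4,8}: no change => not a revision
Constraint 3 (W + Y = U) on D(W)={3,4,5,6,7,8} D(Y)={4,5,6,7,8} D(U)={2,3,4,5,7,8}: W {3,4,5,6,7,8}->{3,4}; Y {4,5,6,7,8}->{4,5}; U {2,3,4,5,7,8}->{7,8} => REVISION
Constraint 4 (Y != U) on D(Y)={4,5} D(U)={7,8}: no change => not a revision
Total revisions = 1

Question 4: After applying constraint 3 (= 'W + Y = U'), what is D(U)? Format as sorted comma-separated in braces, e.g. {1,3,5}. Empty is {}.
Constraint 1 (V != Y) on D(V)={3,4,8} D(Y)={4,5,6,7,8}: no change
Constraint 2 (U != V) on D(U)={2,3,4,5,7,8} D(V)={3,4,8}: no change
Constraint 3 (W + Y = U) on D(W)={3,4,5,6,7,8} D(Y)={4,5,6,7,8} D(U)={2,3,4,5,7,8}: W {3,4,5,6,7,8}->{3,4}; Y {4,5,6,7,8}->{4,5}; U {2,3,4,5,7,8}->{7,8}
So after constraint 3: D(U) = {7,8}

Answer: {7,8}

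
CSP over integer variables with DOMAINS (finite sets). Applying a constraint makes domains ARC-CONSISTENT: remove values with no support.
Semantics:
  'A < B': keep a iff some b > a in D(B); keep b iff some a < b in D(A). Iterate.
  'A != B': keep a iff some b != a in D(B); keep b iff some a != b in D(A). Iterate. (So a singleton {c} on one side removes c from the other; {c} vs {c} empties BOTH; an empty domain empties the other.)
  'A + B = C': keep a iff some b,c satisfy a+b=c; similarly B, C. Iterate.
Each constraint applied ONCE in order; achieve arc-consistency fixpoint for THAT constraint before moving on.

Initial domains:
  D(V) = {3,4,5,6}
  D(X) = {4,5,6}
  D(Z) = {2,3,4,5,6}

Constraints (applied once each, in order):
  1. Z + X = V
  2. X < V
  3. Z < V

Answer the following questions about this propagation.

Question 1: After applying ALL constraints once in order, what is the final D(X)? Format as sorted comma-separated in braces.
Answer: {4}

Derivation:
Constraint 1 (Z + X = V) on D(Z)={2,3,4,5,6} D(X)={4,5,6} D(V)={3,4,5,6}: Z {2,3,4,5,6}->{2}; X {4,5,6}->{4}; V {3,4,5,6}->{6}
Constraint 2 (X < V) on D(X)={4} D(V)={6}: no change
Constraint 3 (Z < V) on D(Z)={2} D(V)={6}: no change
So after all 3 constraints: D(X) = {4}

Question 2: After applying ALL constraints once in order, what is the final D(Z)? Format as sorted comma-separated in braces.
Constraint 1 (Z + X = V) on D(Z)={2,3,4,5,6} D(X)={4,5,6} D(V)={3,4,5,6}: Z {2,3,4,5,6}->{2}; X {4,5,6}->{4}; V {3,4,5,6}->{6}
Constraint 2 (X < V) on D(X)={4} D(V)={6}: no change
Constraint 3 (Z < V) on D(Z)={2} D(V)={6}: no change
So after all 3 constraints: D(Z) = {2}

Answer: {2}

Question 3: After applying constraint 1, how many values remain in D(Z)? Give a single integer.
Answer: 1

Derivation:
Constraint 1 (Z + X = V) on D(Z)={2,3,4,5,6} D(X)={4,5,6} D(V)={3,4,5,6}: Z {2,3,4,5,6}->{2}; X {4,5,6}->{4}; V {3,4,5,6}->{6}
So after constraint 1: D(Z)={2}, size = 1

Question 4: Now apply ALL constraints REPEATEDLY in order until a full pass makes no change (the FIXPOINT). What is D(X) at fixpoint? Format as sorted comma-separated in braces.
pass 0 (initial): D(X)={4,5,6}
pass 1: V {3,4,5,6}->{6}; X {4,5,6}->{4}; Z {2,3,4,5,6}->{2}
pass 2: no change
Fixpoint after 2 passes: D(X) = {4}

Answer: {4}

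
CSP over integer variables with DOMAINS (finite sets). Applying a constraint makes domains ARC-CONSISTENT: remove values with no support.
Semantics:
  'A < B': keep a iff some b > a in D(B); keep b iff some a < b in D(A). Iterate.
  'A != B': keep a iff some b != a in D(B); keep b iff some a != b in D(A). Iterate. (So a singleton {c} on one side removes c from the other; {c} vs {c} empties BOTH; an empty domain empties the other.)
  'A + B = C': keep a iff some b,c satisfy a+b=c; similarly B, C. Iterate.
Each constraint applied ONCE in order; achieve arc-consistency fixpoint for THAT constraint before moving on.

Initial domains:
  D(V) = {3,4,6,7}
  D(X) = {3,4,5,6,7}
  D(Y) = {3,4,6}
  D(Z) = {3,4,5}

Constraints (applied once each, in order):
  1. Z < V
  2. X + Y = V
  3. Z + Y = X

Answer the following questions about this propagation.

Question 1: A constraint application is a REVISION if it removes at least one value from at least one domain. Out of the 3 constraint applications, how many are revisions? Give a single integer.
Answer: 3

Derivation:
Constraint 1 (Z < V) on D(Z)={3,4,5} D(V)={3,4,6,7}: V {3,4,6,7}->{4,6,7} => REVISION
Constraint 2 (X + Y = V) on D(X)={3,4,5,6,7} D(Y)={3,4,6} D(V)={4,6,7}: X {3,4,5,6,7}->{3,4}; Y {3,4,6}->{3,4}; V {4,6,7}->{6,7} => REVISION
Constraint 3 (Z + Y = X) on D(Z)={3,4,5} D(Y)={3,4} D(X)={3,4}: Z {3,4,5}->{}; Y {3,4}->{}; X {3,4}->{} => REVISION
Total revisions = 3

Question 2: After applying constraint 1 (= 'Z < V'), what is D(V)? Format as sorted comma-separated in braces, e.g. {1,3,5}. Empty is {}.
Constraint 1 (Z < V) on D(Z)={3,4,5} D(V)={3,4,6,7}: V {3,4,6,7}->{4,6,7}
So after constraint 1: D(V) = {4,6,7}

Answer: {4,6,7}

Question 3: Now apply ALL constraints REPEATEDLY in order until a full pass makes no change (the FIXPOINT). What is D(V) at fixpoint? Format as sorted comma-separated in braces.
Answer: {}

Derivation:
pass 0 (initial): D(V)={3,4,6,7}
pass 1: V {3,4,6,7}->{6,7}; X {3,4,5,6,7}->{}; Y {3,4,6}->{}; Z {3,4,5}->{}
pass 2: V {6,7}->{}
pass 3: no change
Fixpoint after 3 passes: D(V) = {}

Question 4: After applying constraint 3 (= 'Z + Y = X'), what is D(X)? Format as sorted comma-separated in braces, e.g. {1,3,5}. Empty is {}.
Constraint 1 (Z < V) on D(Z)={3,4,5} D(V)={3,4,6,7}: V {3,4,6,7}->{4,6,7}
Constraint 2 (X + Y = V) on D(X)={3,4,5,6,7} D(Y)={3,4,6} D(V)={4,6,7}: X {3,4,5,6,7}->{3,4}; Y {3,4,6}->{3,4}; V {4,6,7}->{6,7}
Constraint 3 (Z + Y = X) on D(Z)={3,4,5} D(Y)={3,4} D(X)={3,4}: Z {3,4,5}->{}; Y {3,4}->{}; X {3,4}->{}
So after constraint 3: D(X) = {}

Answer: {}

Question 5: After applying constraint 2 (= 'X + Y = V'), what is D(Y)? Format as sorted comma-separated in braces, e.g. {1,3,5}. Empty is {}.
Answer: {3,4}

Derivation:
Constraint 1 (Z < V) on D(Z)={3,4,5} D(V)={3,4,6,7}: V {3,4,6,7}->{4,6,7}
Constraint 2 (X + Y = V) on D(X)={3,4,5,6,7} D(Y)={3,4,6} D(V)={4,6,7}: X {3,4,5,6,7}->{3,4}; Y {3,4,6}->{3,4}; V {4,6,7}->{6,7}
So after constraint 2: D(Y) = {3,4}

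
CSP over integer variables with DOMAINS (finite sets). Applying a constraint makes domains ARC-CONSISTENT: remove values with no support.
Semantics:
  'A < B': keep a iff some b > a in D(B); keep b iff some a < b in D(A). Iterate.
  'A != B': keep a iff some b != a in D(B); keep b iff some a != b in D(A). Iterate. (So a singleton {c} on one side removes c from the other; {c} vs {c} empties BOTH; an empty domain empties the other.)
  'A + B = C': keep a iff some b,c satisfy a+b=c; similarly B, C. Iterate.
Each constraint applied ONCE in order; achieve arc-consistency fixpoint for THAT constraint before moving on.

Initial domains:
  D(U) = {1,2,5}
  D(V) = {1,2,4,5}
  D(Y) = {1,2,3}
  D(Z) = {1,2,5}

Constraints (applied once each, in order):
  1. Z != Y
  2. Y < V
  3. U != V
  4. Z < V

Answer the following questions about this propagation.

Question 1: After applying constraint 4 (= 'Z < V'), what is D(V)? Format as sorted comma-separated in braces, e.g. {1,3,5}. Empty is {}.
Answer: {2,4,5}

Derivation:
Constraint 1 (Z != Y) on D(Z)={1,2,5} D(Y)={1,2,3}: no change
Constraint 2 (Y < V) on D(Y)={1,2,3} D(V)={1,2,4,5}: V {1,2,4,5}->{2,4,5}
Constraint 3 (U != V) on D(U)={1,2,5} D(V)={2,4,5}: no change
Constraint 4 (Z < V) on D(Z)={1,2,5} D(V)={2,4,5}: Z {1,2,5}->{1,2}
So after constraint 4: D(V) = {2,4,5}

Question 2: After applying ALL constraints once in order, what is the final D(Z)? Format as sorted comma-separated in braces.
Constraint 1 (Z != Y) on D(Z)={1,2,5} D(Y)={1,2,3}: no change
Constraint 2 (Y < V) on D(Y)={1,2,3} D(V)={1,2,4,5}: V {1,2,4,5}->{2,4,5}
Constraint 3 (U != V) on D(U)={1,2,5} D(V)={2,4,5}: no change
Constraint 4 (Z < V) on D(Z)={1,2,5} D(V)={2,4,5}: Z {1,2,5}->{1,2}
So after all 4 constraints: D(Z) = {1,2}

Answer: {1,2}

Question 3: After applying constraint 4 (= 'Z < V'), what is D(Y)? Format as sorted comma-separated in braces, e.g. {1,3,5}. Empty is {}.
Constraint 1 (Z != Y) on D(Z)={1,2,5} D(Y)={1,2,3}: no change
Constraint 2 (Y < V) on D(Y)={1,2,3} D(V)={1,2,4,5}: V {1,2,4,5}->{2,4,5}
Constraint 3 (U != V) on D(U)={1,2,5} D(V)={2,4,5}: no change
Constraint 4 (Z < V) on D(Z)={1,2,5} D(V)={2,4,5}: Z {1,2,5}->{1,2}
So after constraint 4: D(Y) = {1,2,3}

Answer: {1,2,3}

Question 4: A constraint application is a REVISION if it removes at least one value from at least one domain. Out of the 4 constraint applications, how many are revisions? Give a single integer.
Constraint 1 (Z != Y) on D(Z)={1,2,5} D(Y)={1,2,3}: no change => not a revision
Constraint 2 (Y < V) on D(Y)={1,2,3} D(V)={1,2,4,5}: V {1,2,4,5}->{2,4,5} => REVISION
Constraint 3 (U != V) on D(U)={1,2,5} D(V)={2,4,5}: no change => not a revision
Constraint 4 (Z < V) on D(Z)={1,2,5} D(V)={2,4,5}: Z {1,2,5}->{1,2} => REVISION
Total revisions = 2

Answer: 2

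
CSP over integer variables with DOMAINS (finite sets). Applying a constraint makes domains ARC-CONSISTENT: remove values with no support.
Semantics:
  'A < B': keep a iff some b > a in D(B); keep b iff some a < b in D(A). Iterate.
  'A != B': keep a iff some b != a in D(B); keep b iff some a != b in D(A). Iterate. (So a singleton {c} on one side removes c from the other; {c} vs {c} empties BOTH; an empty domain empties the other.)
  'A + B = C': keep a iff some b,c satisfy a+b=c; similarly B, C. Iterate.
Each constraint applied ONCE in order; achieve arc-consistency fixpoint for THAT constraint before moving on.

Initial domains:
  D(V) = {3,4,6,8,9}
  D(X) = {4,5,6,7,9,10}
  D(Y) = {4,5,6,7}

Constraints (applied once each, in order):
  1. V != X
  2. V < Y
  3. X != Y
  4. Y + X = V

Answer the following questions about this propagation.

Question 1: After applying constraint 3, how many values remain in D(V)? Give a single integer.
Answer: 3

Derivation:
Constraint 1 (V != X) on D(V)={3,4,6,8,9} D(X)={4,5,6,7,9,10}: no change
Constraint 2 (V < Y) on D(V)={3,4,6,8,9} D(Y)={4,5,6,7}: V {3,4,6,8,9}->{3,4,6}
Constraint 3 (X != Y) on D(X)={4,5,6,7,9,10} D(Y)={4,5,6,7}: no change
So after constraint 3: D(V)={3,4,6}, size = 3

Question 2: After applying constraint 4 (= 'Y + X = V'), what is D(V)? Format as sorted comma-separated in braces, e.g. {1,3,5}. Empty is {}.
Constraint 1 (V != X) on D(V)={3,4,6,8,9} D(X)={4,5,6,7,9,10}: no change
Constraint 2 (V < Y) on D(V)={3,4,6,8,9} D(Y)={4,5,6,7}: V {3,4,6,8,9}->{3,4,6}
Constraint 3 (X != Y) on D(X)={4,5,6,7,9,10} D(Y)={4,5,6,7}: no change
Constraint 4 (Y + X = V) on D(Y)={4,5,6,7} D(X)={4,5,6,7,9,10} D(V)={3,4,6}: Y {4,5,6,7}->{}; X {4,5,6,7,9,10}->{}; V {3,4,6}->{}
So after constraint 4: D(V) = {}

Answer: {}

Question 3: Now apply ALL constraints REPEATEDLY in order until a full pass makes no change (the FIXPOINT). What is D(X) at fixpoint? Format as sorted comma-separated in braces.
Answer: {}

Derivation:
pass 0 (initial): D(X)={4,5,6,7,9,10}
pass 1: V {3,4,6,8,9}->{}; X {4,5,6,7,9,10}->{}; Y {4,5,6,7}->{}
pass 2: no change
Fixpoint after 2 passes: D(X) = {}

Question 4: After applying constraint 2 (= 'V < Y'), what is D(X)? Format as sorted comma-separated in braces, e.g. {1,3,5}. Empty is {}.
Answer: {4,5,6,7,9,10}

Derivation:
Constraint 1 (V != X) on D(V)={3,4,6,8,9} D(X)={4,5,6,7,9,10}: no change
Constraint 2 (V < Y) on D(V)={3,4,6,8,9} D(Y)={4,5,6,7}: V {3,4,6,8,9}->{3,4,6}
So after constraint 2: D(X) = {4,5,6,7,9,10}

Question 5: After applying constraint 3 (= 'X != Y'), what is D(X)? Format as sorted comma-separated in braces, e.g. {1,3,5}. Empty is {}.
Constraint 1 (V != X) on D(V)={3,4,6,8,9} D(X)={4,5,6,7,9,10}: no change
Constraint 2 (V < Y) on D(V)={3,4,6,8,9} D(Y)={4,5,6,7}: V {3,4,6,8,9}->{3,4,6}
Constraint 3 (X != Y) on D(X)={4,5,6,7,9,10} D(Y)={4,5,6,7}: no change
So after constraint 3: D(X) = {4,5,6,7,9,10}

Answer: {4,5,6,7,9,10}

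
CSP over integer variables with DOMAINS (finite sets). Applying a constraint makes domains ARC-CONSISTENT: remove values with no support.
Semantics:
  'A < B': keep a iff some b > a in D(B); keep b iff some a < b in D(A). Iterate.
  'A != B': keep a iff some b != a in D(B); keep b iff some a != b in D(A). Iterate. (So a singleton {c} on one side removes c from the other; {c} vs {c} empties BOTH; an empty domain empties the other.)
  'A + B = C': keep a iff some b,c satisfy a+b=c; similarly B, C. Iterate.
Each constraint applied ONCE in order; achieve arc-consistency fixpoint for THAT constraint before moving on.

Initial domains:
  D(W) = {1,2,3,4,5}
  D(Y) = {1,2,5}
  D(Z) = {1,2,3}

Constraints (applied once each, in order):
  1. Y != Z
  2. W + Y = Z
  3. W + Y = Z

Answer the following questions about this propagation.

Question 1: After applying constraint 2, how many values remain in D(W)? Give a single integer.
Constraint 1 (Y != Z) on D(Y)={1,2,5} D(Z)={1,2,3}: no change
Constraint 2 (W + Y = Z) on D(W)={1,2,3,4,5} D(Y)={1,2,5} D(Z)={1,2,3}: W {1,2,3,4,5}->{1,2}; Y {1,2,5}->{1,2}; Z {1,2,3}->{2,3}
So after constraint 2: D(W)={1,2}, size = 2

Answer: 2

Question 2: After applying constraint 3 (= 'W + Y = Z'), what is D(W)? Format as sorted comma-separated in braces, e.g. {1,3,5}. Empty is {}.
Constraint 1 (Y != Z) on D(Y)={1,2,5} D(Z)={1,2,3}: no change
Constraint 2 (W + Y = Z) on D(W)={1,2,3,4,5} D(Y)={1,2,5} D(Z)={1,2,3}: W {1,2,3,4,5}->{1,2}; Y {1,2,5}->{1,2}; Z {1,2,3}->{2,3}
Constraint 3 (W + Y = Z) on D(W)={1,2} D(Y)={1,2} D(Z)={2,3}: no change
So after constraint 3: D(W) = {1,2}

Answer: {1,2}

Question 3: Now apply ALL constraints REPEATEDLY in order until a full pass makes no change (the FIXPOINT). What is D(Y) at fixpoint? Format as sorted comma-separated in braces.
pass 0 (initial): D(Y)={1,2,5}
pass 1: W {1,2,3,4,5}->{1,2}; Y {1,2,5}->{1,2}; Z {1,2,3}->{2,3}
pass 2: no change
Fixpoint after 2 passes: D(Y) = {1,2}

Answer: {1,2}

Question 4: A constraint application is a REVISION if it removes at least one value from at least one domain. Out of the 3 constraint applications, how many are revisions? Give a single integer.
Constraint 1 (Y != Z) on D(Y)={1,2,5} D(Z)={1,2,3}: no change => not a revision
Constraint 2 (W + Y = Z) on D(W)={1,2,3,4,5} D(Y)={1,2,5} D(Z)={1,2,3}: W {1,2,3,4,5}->{1,2}; Y {1,2,5}->{1,2}; Z {1,2,3}->{2,3} => REVISION
Constraint 3 (W + Y = Z) on D(W)={1,2} D(Y)={1,2} D(Z)={2,3}: no change => not a revision
Total revisions = 1

Answer: 1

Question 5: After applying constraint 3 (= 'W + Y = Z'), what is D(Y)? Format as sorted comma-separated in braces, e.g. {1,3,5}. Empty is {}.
Answer: {1,2}

Derivation:
Constraint 1 (Y != Z) on D(Y)={1,2,5} D(Z)={1,2,3}: no change
Constraint 2 (W + Y = Z) on D(W)={1,2,3,4,5} D(Y)={1,2,5} D(Z)={1,2,3}: W {1,2,3,4,5}->{1,2}; Y {1,2,5}->{1,2}; Z {1,2,3}->{2,3}
Constraint 3 (W + Y = Z) on D(W)={1,2} D(Y)={1,2} D(Z)={2,3}: no change
So after constraint 3: D(Y) = {1,2}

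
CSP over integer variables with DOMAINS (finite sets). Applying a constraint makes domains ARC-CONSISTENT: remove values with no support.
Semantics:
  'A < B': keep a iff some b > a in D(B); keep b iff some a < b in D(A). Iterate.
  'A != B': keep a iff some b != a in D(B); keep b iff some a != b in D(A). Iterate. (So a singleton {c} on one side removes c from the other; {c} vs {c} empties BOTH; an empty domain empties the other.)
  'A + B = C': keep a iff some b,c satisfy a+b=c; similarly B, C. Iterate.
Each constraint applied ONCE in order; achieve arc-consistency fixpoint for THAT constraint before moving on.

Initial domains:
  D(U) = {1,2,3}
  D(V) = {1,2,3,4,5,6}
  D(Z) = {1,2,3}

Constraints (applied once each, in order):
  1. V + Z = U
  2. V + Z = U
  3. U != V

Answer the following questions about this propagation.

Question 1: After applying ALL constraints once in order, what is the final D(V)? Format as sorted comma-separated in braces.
Answer: {1,2}

Derivation:
Constraint 1 (V + Z = U) on D(V)={1,2,3,4,5,6} D(Z)={1,2,3} D(U)={1,2,3}: V {1,2,3,4,5,6}->{1,2}; Z {1,2,3}->{1,2}; U {1,2,3}->{2,3}
Constraint 2 (V + Z = U) on D(V)={1,2} D(Z)={1,2} D(U)={2,3}: no change
Constraint 3 (U != V) on D(U)={2,3} D(V)={1,2}: no change
So after all 3 constraints: D(V) = {1,2}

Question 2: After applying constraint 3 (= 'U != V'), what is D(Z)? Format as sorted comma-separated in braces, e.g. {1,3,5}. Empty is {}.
Constraint 1 (V + Z = U) on D(V)={1,2,3,4,5,6} D(Z)={1,2,3} D(U)={1,2,3}: V {1,2,3,4,5,6}->{1,2}; Z {1,2,3}->{1,2}; U {1,2,3}->{2,3}
Constraint 2 (V + Z = U) on D(V)={1,2} D(Z)={1,2} D(U)={2,3}: no change
Constraint 3 (U != V) on D(U)={2,3} D(V)={1,2}: no change
So after constraint 3: D(Z) = {1,2}

Answer: {1,2}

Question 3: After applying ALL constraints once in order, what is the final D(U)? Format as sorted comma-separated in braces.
Answer: {2,3}

Derivation:
Constraint 1 (V + Z = U) on D(V)={1,2,3,4,5,6} D(Z)={1,2,3} D(U)={1,2,3}: V {1,2,3,4,5,6}->{1,2}; Z {1,2,3}->{1,2}; U {1,2,3}->{2,3}
Constraint 2 (V + Z = U) on D(V)={1,2} D(Z)={1,2} D(U)={2,3}: no change
Constraint 3 (U != V) on D(U)={2,3} D(V)={1,2}: no change
So after all 3 constraints: D(U) = {2,3}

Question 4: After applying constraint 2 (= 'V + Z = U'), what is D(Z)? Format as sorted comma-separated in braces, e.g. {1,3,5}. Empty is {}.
Answer: {1,2}

Derivation:
Constraint 1 (V + Z = U) on D(V)={1,2,3,4,5,6} D(Z)={1,2,3} D(U)={1,2,3}: V {1,2,3,4,5,6}->{1,2}; Z {1,2,3}->{1,2}; U {1,2,3}->{2,3}
Constraint 2 (V + Z = U) on D(V)={1,2} D(Z)={1,2} D(U)={2,3}: no change
So after constraint 2: D(Z) = {1,2}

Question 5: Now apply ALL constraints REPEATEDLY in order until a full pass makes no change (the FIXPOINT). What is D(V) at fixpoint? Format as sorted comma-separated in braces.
Answer: {1,2}

Derivation:
pass 0 (initial): D(V)={1,2,3,4,5,6}
pass 1: U {1,2,3}->{2,3}; V {1,2,3,4,5,6}->{1,2}; Z {1,2,3}->{1,2}
pass 2: no change
Fixpoint after 2 passes: D(V) = {1,2}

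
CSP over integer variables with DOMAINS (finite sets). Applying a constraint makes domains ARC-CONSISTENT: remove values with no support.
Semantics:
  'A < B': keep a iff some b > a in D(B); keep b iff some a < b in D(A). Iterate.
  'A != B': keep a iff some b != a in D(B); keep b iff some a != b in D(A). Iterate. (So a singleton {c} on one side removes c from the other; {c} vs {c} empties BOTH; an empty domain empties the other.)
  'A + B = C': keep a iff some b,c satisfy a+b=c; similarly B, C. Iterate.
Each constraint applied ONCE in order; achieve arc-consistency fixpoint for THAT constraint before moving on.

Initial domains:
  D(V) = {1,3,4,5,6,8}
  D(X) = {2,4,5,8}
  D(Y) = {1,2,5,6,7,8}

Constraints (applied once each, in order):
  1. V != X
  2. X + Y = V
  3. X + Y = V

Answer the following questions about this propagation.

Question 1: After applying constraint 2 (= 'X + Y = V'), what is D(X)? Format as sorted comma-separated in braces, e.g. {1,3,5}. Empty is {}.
Constraint 1 (V != X) on D(V)={1,3,4,5,6,8} D(X)={2,4,5,8}: no change
Constraint 2 (X + Y = V) on D(X)={2,4,5,8} D(Y)={1,2,5,6,7,8} D(V)={1,3,4,5,6,8}: X {2,4,5,8}->{2,4,5}; Y {1,2,5,6,7,8}->{1,2,6}; V {1,3,4,5,6,8}->{3,4,5,6,8}
So after constraint 2: D(X) = {2,4,5}

Answer: {2,4,5}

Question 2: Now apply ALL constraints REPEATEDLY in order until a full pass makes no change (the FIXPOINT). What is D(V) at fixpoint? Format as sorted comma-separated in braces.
Answer: {3,4,5,6,8}

Derivation:
pass 0 (initial): D(V)={1,3,4,5,6,8}
pass 1: V {1,3,4,5,6,8}->{3,4,5,6,8}; X {2,4,5,8}->{2,4,5}; Y {1,2,5,6,7,8}->{1,2,6}
pass 2: no change
Fixpoint after 2 passes: D(V) = {3,4,5,6,8}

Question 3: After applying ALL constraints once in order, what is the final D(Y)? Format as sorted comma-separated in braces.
Answer: {1,2,6}

Derivation:
Constraint 1 (V != X) on D(V)={1,3,4,5,6,8} D(X)={2,4,5,8}: no change
Constraint 2 (X + Y = V) on D(X)={2,4,5,8} D(Y)={1,2,5,6,7,8} D(V)={1,3,4,5,6,8}: X {2,4,5,8}->{2,4,5}; Y {1,2,5,6,7,8}->{1,2,6}; V {1,3,4,5,6,8}->{3,4,5,6,8}
Constraint 3 (X + Y = V) on D(X)={2,4,5} D(Y)={1,2,6} D(V)={3,4,5,6,8}: no change
So after all 3 constraints: D(Y) = {1,2,6}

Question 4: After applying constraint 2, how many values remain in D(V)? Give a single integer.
Constraint 1 (V != X) on D(V)={1,3,4,5,6,8} D(X)={2,4,5,8}: no change
Constraint 2 (X + Y = V) on D(X)={2,4,5,8} D(Y)={1,2,5,6,7,8} D(V)={1,3,4,5,6,8}: X {2,4,5,8}->{2,4,5}; Y {1,2,5,6,7,8}->{1,2,6}; V {1,3,4,5,6,8}->{3,4,5,6,8}
So after constraint 2: D(V)={3,4,5,6,8}, size = 5

Answer: 5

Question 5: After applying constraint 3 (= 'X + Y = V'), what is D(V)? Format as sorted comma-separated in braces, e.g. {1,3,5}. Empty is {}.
Constraint 1 (V != X) on D(V)={1,3,4,5,6,8} D(X)={2,4,5,8}: no change
Constraint 2 (X + Y = V) on D(X)={2,4,5,8} D(Y)={1,2,5,6,7,8} D(V)={1,3,4,5,6,8}: X {2,4,5,8}->{2,4,5}; Y {1,2,5,6,7,8}->{1,2,6}; V {1,3,4,5,6,8}->{3,4,5,6,8}
Constraint 3 (X + Y = V) on D(X)={2,4,5} D(Y)={1,2,6} D(V)={3,4,5,6,8}: no change
So after constraint 3: D(V) = {3,4,5,6,8}

Answer: {3,4,5,6,8}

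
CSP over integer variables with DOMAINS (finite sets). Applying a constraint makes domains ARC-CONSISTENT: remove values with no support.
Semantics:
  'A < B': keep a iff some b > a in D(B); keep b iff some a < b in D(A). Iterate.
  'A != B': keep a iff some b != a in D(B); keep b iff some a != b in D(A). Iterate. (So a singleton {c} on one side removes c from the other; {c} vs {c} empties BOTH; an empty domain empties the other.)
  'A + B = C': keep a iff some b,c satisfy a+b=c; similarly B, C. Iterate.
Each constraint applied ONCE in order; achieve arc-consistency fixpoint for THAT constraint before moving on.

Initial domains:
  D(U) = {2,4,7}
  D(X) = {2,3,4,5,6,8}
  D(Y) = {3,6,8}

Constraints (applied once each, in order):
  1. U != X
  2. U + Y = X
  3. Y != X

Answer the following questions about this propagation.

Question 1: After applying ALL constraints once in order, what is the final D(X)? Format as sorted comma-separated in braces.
Answer: {5,8}

Derivation:
Constraint 1 (U != X) on D(U)={2,4,7} D(X)={2,3,4,5,6,8}: no change
Constraint 2 (U + Y = X) on D(U)={2,4,7} D(Y)={3,6,8} D(X)={2,3,4,5,6,8}: U {2,4,7}->{2}; Y {3,6,8}->{3,6}; X {2,3,4,5,6,8}->{5,8}
Constraint 3 (Y != X) on D(Y)={3,6} D(X)={5,8}: no change
So after all 3 constraints: D(X) = {5,8}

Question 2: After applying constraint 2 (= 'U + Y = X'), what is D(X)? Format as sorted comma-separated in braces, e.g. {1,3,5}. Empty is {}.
Answer: {5,8}

Derivation:
Constraint 1 (U != X) on D(U)={2,4,7} D(X)={2,3,4,5,6,8}: no change
Constraint 2 (U + Y = X) on D(U)={2,4,7} D(Y)={3,6,8} D(X)={2,3,4,5,6,8}: U {2,4,7}->{2}; Y {3,6,8}->{3,6}; X {2,3,4,5,6,8}->{5,8}
So after constraint 2: D(X) = {5,8}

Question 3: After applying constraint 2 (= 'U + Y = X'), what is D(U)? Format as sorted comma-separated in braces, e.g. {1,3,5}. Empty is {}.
Answer: {2}

Derivation:
Constraint 1 (U != X) on D(U)={2,4,7} D(X)={2,3,4,5,6,8}: no change
Constraint 2 (U + Y = X) on D(U)={2,4,7} D(Y)={3,6,8} D(X)={2,3,4,5,6,8}: U {2,4,7}->{2}; Y {3,6,8}->{3,6}; X {2,3,4,5,6,8}->{5,8}
So after constraint 2: D(U) = {2}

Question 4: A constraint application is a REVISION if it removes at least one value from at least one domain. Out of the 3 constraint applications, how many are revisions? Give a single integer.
Constraint 1 (U != X) on D(U)={2,4,7} D(X)={2,3,4,5,6,8}: no change => not a revision
Constraint 2 (U + Y = X) on D(U)={2,4,7} D(Y)={3,6,8} D(X)={2,3,4,5,6,8}: U {2,4,7}->{2}; Y {3,6,8}->{3,6}; X {2,3,4,5,6,8}->{5,8} => REVISION
Constraint 3 (Y != X) on D(Y)={3,6} D(X)={5,8}: no change => not a revision
Total revisions = 1

Answer: 1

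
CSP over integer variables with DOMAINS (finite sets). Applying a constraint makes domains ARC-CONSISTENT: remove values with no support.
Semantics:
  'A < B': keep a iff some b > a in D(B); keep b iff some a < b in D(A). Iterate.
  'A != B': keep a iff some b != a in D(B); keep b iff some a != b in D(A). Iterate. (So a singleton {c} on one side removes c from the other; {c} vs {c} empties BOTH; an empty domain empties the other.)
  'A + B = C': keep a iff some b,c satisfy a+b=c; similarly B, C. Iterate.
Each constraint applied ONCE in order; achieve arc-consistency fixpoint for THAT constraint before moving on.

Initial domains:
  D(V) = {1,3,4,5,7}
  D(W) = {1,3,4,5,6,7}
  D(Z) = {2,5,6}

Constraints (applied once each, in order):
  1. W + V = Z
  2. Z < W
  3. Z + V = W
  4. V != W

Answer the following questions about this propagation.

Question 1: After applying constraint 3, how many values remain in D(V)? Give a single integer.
Answer: 2

Derivation:
Constraint 1 (W + V = Z) on D(W)={1,3,4,5,6,7} D(V)={1,3,4,5,7} D(Z)={2,5,6}: W {1,3,4,5,6,7}->{1,3,4,5}; V {1,3,4,5,7}->{1,3,4,5}
Constraint 2 (Z < W) on D(Z)={2,5,6} D(W)={1,3,4,5}: Z {2,5,6}->{2}; W {1,3,4,5}->{3,4,5}
Constraint 3 (Z + V = W) on D(Z)={2} D(V)={1,3,4,5} D(W)={3,4,5}: V {1,3,4,5}->{1,3}; W {3,4,5}->{3,5}
So after constraint 3: D(V)={1,3}, size = 2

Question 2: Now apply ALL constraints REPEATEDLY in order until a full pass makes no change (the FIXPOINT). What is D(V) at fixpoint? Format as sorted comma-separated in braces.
Answer: {}

Derivation:
pass 0 (initial): D(V)={1,3,4,5,7}
pass 1: V {1,3,4,5,7}->{1,3}; W {1,3,4,5,6,7}->{3,5}; Z {2,5,6}->{2}
pass 2: V {1,3}->{}; W {3,5}->{}; Z {2}->{}
pass 3: no change
Fixpoint after 3 passes: D(V) = {}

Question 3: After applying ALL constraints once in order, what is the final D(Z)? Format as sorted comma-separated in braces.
Answer: {2}

Derivation:
Constraint 1 (W + V = Z) on D(W)={1,3,4,5,6,7} D(V)={1,3,4,5,7} D(Z)={2,5,6}: W {1,3,4,5,6,7}->{1,3,4,5}; V {1,3,4,5,7}->{1,3,4,5}
Constraint 2 (Z < W) on D(Z)={2,5,6} D(W)={1,3,4,5}: Z {2,5,6}->{2}; W {1,3,4,5}->{3,4,5}
Constraint 3 (Z + V = W) on D(Z)={2} D(V)={1,3,4,5} D(W)={3,4,5}: V {1,3,4,5}->{1,3}; W {3,4,5}->{3,5}
Constraint 4 (V != W) on D(V)={1,3} D(W)={3,5}: no change
So after all 4 constraints: D(Z) = {2}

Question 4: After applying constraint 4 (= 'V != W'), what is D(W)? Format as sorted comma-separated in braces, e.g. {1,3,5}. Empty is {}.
Constraint 1 (W + V = Z) on D(W)={1,3,4,5,6,7} D(V)={1,3,4,5,7} D(Z)={2,5,6}: W {1,3,4,5,6,7}->{1,3,4,5}; V {1,3,4,5,7}->{1,3,4,5}
Constraint 2 (Z < W) on D(Z)={2,5,6} D(W)={1,3,4,5}: Z {2,5,6}->{2}; W {1,3,4,5}->{3,4,5}
Constraint 3 (Z + V = W) on D(Z)={2} D(V)={1,3,4,5} D(W)={3,4,5}: V {1,3,4,5}->{1,3}; W {3,4,5}->{3,5}
Constraint 4 (V != W) on D(V)={1,3} D(W)={3,5}: no change
So after constraint 4: D(W) = {3,5}

Answer: {3,5}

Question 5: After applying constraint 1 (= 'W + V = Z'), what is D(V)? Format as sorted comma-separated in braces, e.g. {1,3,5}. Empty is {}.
Answer: {1,3,4,5}

Derivation:
Constraint 1 (W + V = Z) on D(W)={1,3,4,5,6,7} D(V)={1,3,4,5,7} D(Z)={2,5,6}: W {1,3,4,5,6,7}->{1,3,4,5}; V {1,3,4,5,7}->{1,3,4,5}
So after constraint 1: D(V) = {1,3,4,5}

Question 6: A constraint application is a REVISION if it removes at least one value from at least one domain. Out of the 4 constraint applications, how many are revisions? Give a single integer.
Answer: 3

Derivation:
Constraint 1 (W + V = Z) on D(W)={1,3,4,5,6,7} D(V)={1,3,4,5,7} D(Z)={2,5,6}: W {1,3,4,5,6,7}->{1,3,4,5}; V {1,3,4,5,7}->{1,3,4,5} => REVISION
Constraint 2 (Z < W) on D(Z)={2,5,6} D(W)={1,3,4,5}: Z {2,5,6}->{2}; W {1,3,4,5}->{3,4,5} => REVISION
Constraint 3 (Z + V = W) on D(Z)={2} D(V)={1,3,4,5} D(W)={3,4,5}: V {1,3,4,5}->{1,3}; W {3,4,5}->{3,5} => REVISION
Constraint 4 (V != W) on D(V)={1,3} D(W)={3,5}: no change => not a revision
Total revisions = 3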